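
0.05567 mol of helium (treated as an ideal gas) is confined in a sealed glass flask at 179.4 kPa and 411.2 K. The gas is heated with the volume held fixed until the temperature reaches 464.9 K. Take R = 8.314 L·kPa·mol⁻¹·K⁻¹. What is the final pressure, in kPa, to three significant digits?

From PV = nRT: V₁ = nRT₁/P₁ = 1.061 L.
Isochoric, so P/T is constant: V₂ = V₁; P₂ = P₁·(T₂/T₁) = 202.8 kPa.

P₂ ≈ 203 kPa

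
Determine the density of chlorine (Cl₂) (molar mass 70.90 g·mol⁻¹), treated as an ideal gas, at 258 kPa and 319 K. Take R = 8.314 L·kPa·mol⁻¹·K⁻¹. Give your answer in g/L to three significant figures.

ρ = PM/(RT) = (258 × 70.90) / (8.314 × 319.0)

ρ ≈ 6.90 g/L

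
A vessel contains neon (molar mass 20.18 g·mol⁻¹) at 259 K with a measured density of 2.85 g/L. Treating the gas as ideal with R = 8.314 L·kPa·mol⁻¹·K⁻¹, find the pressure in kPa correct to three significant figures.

P ≈ 304 kPa

ρ = PM/(RT) ⇒ P = ρRT/M = (2.85 × 8.314 × 259.0) / 20.18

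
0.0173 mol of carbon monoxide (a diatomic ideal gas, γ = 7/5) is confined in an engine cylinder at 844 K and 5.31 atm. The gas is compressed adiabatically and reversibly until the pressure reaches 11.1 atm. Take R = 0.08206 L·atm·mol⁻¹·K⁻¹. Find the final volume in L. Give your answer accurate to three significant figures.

V₂ ≈ 0.133 L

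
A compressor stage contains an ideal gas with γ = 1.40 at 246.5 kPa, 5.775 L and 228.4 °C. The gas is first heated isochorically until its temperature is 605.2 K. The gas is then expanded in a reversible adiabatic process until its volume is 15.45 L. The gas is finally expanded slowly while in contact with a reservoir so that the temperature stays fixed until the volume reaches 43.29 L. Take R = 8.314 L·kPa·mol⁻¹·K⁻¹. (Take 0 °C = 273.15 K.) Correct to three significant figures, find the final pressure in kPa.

P₄ ≈ 26.8 kPa

Convert: T₁ = 501.5 K.
V constant ⇒ P ∝ T: V₂ = V₁; P₂ = P₁·(T₂/T₁) = 297.4 kPa.
Reversible adiabatic, γ = 1.40: T₃ = T₂·(V₂/V₃)^(γ−1) = 408.3 K; P₃ = P₂·(V₂/V₃)^γ = 75.00 kPa.
Isothermal, so P V is constant: T₄ = T₃; P₄ = P₃·(V₃/V₄) = 26.77 kPa.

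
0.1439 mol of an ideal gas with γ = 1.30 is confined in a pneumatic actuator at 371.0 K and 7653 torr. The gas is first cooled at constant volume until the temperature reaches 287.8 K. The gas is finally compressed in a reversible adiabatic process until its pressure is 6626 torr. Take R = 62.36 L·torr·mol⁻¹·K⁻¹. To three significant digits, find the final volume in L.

From PV = nRT: V₁ = nRT₁/P₁ = 0.4350 L.
V constant ⇒ P ∝ T: V₂ = V₁; P₂ = P₁·(T₂/T₁) = 5937 torr.
Reversible adiabatic, γ = 1.30: T₃ = T₂·(P₃/P₂)^((γ−1)/γ) = 295.2 K; V₃ = V₂·(P₂/P₃)^(1/γ) = 0.3998 L.

V₃ ≈ 0.400 L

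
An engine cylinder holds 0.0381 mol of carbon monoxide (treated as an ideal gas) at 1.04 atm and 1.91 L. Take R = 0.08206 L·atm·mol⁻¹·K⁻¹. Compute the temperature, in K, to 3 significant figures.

PV = nRT ⇒ T = PV/(nR) = (1.04 × 1.91) / (0.0381 × 0.08206)

T ≈ 635 K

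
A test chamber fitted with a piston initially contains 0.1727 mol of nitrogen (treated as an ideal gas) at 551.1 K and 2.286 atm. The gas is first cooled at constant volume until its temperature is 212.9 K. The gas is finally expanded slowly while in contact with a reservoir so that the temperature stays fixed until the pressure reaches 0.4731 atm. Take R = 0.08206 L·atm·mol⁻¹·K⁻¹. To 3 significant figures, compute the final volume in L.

From PV = nRT: V₁ = nRT₁/P₁ = 3.416 L.
Isochoric, so P/T is constant: V₂ = V₁; P₂ = P₁·(T₂/T₁) = 0.8831 atm.
T constant ⇒ Boyle's law P V = const: T₃ = T₂; V₃ = V₂·(P₂/P₃) = 6.377 L.

V₃ ≈ 6.38 L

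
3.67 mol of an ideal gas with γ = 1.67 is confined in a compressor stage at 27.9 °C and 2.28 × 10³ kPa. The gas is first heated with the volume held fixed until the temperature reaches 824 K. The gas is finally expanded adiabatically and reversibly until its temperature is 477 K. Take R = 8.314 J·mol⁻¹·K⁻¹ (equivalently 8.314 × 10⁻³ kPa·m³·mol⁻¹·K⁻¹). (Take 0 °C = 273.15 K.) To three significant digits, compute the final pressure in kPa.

Convert: T₁ = 301.0 K.
From PV = nRT: V₁ = nRT₁/P₁ = 0.004029 m³.
V constant ⇒ P ∝ T: V₂ = V₁; P₂ = P₁·(T₂/T₁) = 6241 kPa.
Adiabatic (γ = 1.67), T V^(γ−1) and P V^γ constant: P₃ = P₂·(T₃/T₂)^(γ/(γ−1)) = 1598 kPa; V₃ = V₂·(T₂/T₃)^(1/(γ−1)) = 0.009110 m³.

P₃ ≈ 1.60e+03 kPa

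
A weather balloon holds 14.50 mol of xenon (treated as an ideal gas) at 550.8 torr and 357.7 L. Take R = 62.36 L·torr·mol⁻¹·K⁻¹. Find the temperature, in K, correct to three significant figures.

PV = nRT ⇒ T = PV/(nR) = (550.8 × 357.7) / (14.50 × 62.36)

T ≈ 218 K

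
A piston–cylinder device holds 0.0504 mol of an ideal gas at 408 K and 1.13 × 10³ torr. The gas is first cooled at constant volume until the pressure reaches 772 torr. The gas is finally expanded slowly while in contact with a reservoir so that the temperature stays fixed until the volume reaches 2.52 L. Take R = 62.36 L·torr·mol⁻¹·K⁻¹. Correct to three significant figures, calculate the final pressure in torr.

P₃ ≈ 348 torr

From PV = nRT: V₁ = nRT₁/P₁ = 1.135 L.
V constant ⇒ P ∝ T: V₂ = V₁; T₂ = T₁·(P₂/P₁) = 278.7 K.
T constant ⇒ Boyle's law P V = const: T₃ = T₂; P₃ = P₂·(V₂/V₃) = 347.6 torr.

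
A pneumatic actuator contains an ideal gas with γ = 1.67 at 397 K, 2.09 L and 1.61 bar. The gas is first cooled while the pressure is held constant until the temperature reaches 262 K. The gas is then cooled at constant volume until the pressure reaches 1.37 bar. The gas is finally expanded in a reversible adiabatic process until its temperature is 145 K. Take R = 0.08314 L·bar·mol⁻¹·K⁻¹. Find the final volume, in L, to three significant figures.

V₄ ≈ 2.62 L

Isobaric, so V/T is constant: P₂ = P₁; V₂ = V₁·(T₂/T₁) = 1.379 L.
Isochoric, so P/T is constant: V₃ = V₂; T₃ = T₂·(P₃/P₂) = 222.9 K.
Reversible adiabatic, γ = 1.67: P₄ = P₃·(T₄/T₃)^(γ/(γ−1)) = 0.4689 bar; V₄ = V₃·(T₃/T₄)^(1/(γ−1)) = 2.621 L.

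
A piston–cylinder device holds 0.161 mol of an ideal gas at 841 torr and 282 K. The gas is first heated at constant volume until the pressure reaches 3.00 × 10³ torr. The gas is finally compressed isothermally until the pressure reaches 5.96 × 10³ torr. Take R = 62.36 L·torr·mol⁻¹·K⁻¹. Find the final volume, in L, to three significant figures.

V₃ ≈ 1.69 L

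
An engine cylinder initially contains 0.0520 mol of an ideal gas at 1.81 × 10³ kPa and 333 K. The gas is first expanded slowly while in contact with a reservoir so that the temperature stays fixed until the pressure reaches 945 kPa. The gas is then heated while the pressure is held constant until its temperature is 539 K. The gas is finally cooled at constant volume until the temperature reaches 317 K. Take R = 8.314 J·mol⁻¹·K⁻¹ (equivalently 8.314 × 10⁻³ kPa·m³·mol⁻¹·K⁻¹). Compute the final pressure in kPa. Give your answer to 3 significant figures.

From PV = nRT: V₁ = nRT₁/P₁ = 7.954e-05 m³.
Isothermal, so P V is constant: T₂ = T₁; V₂ = V₁·(P₁/P₂) = 0.0001523 m³.
P constant ⇒ V ∝ T: P₃ = P₂; V₃ = V₂·(T₃/T₂) = 0.0002466 m³.
V constant ⇒ P ∝ T: V₄ = V₃; P₄ = P₃·(T₄/T₃) = 555.8 kPa.

P₄ ≈ 556 kPa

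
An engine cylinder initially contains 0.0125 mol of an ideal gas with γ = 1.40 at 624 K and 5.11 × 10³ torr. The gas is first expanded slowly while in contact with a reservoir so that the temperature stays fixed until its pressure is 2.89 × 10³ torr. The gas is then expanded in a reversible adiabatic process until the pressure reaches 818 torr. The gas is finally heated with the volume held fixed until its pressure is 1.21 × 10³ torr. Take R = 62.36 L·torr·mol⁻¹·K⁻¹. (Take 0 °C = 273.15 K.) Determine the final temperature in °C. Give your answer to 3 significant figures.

T₄ ≈ 370 °C

From PV = nRT: V₁ = nRT₁/P₁ = 0.09519 L.
Isothermal, so P V is constant: T₂ = T₁; V₂ = V₁·(P₁/P₂) = 0.1683 L.
Adiabatic (γ = 1.40), T V^(γ−1) and P V^γ constant: T₃ = T₂·(P₃/P₂)^((γ−1)/γ) = 435.1 K; V₃ = V₂·(P₂/P₃)^(1/γ) = 0.4146 L.
V constant ⇒ P ∝ T: V₄ = V₃; T₄ = T₃·(P₄/P₃) = 643.6 K.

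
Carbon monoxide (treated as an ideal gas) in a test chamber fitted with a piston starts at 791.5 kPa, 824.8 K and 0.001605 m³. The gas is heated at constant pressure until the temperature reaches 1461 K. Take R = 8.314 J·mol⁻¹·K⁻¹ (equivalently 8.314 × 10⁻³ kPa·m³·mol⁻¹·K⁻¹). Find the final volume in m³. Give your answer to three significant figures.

Isobaric, so V/T is constant: P₂ = P₁; V₂ = V₁·(T₂/T₁) = 0.002843 m³.

V₂ ≈ 0.00284 m³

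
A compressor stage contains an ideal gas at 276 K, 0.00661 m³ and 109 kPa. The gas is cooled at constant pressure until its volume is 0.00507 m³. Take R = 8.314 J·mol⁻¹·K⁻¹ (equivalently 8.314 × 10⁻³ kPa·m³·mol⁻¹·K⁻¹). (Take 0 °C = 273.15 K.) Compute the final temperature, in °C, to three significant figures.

T₂ ≈ -61.5 °C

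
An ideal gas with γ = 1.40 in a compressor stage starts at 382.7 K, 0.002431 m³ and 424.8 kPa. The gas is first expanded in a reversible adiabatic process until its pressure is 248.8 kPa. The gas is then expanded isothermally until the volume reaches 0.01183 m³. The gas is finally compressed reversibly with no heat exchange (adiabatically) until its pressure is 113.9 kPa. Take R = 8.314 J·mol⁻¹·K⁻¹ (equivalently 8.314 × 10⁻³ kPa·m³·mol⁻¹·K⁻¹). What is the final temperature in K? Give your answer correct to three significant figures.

T₄ ≈ 370 K

Adiabatic (γ = 1.40), T V^(γ−1) and P V^γ constant: T₂ = T₁·(P₂/P₁)^((γ−1)/γ) = 328.5 K; V₂ = V₁·(P₁/P₂)^(1/γ) = 0.003562 m³.
T constant ⇒ Boyle's law P V = const: T₃ = T₂; P₃ = P₂·(V₂/V₃) = 74.92 kPa.
Adiabatic (γ = 1.40), T V^(γ−1) and P V^γ constant: T₄ = T₃·(P₄/P₃)^((γ−1)/γ) = 370.2 K; V₄ = V₃·(P₃/P₄)^(1/γ) = 0.008771 m³.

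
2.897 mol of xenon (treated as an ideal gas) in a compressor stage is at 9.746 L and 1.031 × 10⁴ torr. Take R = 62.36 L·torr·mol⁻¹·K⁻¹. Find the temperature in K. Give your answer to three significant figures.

T ≈ 556 K

PV = nRT ⇒ T = PV/(nR) = (1.031e+04 × 9.746) / (2.897 × 62.36)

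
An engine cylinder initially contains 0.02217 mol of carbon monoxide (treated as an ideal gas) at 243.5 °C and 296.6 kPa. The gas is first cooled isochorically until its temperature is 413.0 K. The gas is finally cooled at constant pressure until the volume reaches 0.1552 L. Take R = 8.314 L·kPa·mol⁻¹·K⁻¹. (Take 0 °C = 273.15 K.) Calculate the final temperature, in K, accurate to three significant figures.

T₃ ≈ 200 K

Convert: T₁ = 516.6 K.
From PV = nRT: V₁ = nRT₁/P₁ = 0.3211 L.
Isochoric, so P/T is constant: V₂ = V₁; P₂ = P₁·(T₂/T₁) = 237.1 kPa.
Isobaric, so V/T is constant: P₃ = P₂; T₃ = T₂·(V₃/V₂) = 199.6 K.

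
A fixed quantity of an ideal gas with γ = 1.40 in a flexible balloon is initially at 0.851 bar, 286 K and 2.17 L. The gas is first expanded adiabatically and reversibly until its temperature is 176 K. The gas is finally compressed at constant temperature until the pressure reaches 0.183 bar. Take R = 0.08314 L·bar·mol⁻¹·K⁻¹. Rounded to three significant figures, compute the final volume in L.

V₃ ≈ 6.21 L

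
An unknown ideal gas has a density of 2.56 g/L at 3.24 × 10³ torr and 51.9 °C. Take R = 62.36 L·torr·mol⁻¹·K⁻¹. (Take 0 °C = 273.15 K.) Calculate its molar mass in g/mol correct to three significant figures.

M ≈ 16.0 g/mol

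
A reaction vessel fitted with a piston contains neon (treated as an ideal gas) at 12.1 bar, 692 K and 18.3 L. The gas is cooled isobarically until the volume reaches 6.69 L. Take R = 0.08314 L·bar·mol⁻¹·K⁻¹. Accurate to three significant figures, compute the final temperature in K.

T₂ ≈ 253 K

P constant ⇒ V ∝ T: P₂ = P₁; T₂ = T₁·(V₂/V₁) = 253.0 K.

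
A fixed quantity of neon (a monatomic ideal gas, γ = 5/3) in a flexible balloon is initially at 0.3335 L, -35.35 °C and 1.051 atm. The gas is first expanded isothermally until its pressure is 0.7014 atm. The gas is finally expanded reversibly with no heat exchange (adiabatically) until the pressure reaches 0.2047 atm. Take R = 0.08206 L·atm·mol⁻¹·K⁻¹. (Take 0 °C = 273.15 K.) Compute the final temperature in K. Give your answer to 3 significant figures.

Convert: T₁ = 237.8 K.
T constant ⇒ Boyle's law P V = const: T₂ = T₁; V₂ = V₁·(P₁/P₂) = 0.4997 L.
Adiabatic (γ = 5/3), T V^(γ−1) and P V^γ constant: T₃ = T₂·(P₃/P₂)^((γ−1)/γ) = 145.3 K; V₃ = V₂·(P₂/P₃)^(1/γ) = 1.046 L.

T₃ ≈ 145 K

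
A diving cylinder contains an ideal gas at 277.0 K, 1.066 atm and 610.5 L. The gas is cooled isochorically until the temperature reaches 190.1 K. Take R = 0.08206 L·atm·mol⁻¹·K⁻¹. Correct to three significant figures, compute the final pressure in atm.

P₂ ≈ 0.732 atm

Isochoric, so P/T is constant: V₂ = V₁; P₂ = P₁·(T₂/T₁) = 0.7316 atm.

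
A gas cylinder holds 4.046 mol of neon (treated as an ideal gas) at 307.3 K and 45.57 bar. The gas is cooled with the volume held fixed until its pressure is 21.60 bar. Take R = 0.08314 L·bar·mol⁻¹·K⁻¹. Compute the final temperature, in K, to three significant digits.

From PV = nRT: V₁ = nRT₁/P₁ = 2.268 L.
Isochoric, so P/T is constant: V₂ = V₁; T₂ = T₁·(P₂/P₁) = 145.7 K.

T₂ ≈ 146 K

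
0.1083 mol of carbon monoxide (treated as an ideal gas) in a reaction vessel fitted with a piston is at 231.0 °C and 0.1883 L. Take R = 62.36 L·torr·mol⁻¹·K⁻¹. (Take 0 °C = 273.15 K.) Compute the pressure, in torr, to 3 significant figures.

P ≈ 1.81e+04 torr

Convert: T = 504.15 K.
PV = nRT ⇒ P = nRT/V = (0.1083 × 62.36 × 504.15) / 0.1883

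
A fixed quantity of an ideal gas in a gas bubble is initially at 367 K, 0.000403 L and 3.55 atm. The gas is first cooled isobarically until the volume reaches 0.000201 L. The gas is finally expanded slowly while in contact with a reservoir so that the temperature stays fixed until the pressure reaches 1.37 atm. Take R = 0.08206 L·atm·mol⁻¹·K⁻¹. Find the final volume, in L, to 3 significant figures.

V₃ ≈ 0.000521 L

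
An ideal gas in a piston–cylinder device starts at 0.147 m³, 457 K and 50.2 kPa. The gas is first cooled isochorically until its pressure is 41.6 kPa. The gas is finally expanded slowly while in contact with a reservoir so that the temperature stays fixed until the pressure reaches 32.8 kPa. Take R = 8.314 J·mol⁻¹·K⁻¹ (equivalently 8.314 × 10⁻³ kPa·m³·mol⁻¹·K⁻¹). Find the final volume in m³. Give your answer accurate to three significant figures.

V constant ⇒ P ∝ T: V₂ = V₁; T₂ = T₁·(P₂/P₁) = 378.7 K.
T constant ⇒ Boyle's law P V = const: T₃ = T₂; V₃ = V₂·(P₂/P₃) = 0.1864 m³.

V₃ ≈ 0.186 m³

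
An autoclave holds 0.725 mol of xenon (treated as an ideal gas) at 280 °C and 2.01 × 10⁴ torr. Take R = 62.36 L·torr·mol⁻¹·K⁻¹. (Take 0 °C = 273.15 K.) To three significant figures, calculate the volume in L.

Convert: T = 553.15 K.
PV = nRT ⇒ V = nRT/P = (0.725 × 62.36 × 553.15) / 2.01e+04

V ≈ 1.24 L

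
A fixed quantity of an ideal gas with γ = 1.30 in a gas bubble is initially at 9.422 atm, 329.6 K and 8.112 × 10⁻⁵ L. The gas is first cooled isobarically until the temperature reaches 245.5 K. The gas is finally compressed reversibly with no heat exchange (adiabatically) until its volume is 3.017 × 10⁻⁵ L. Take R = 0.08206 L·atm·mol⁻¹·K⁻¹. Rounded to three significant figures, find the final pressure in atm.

P constant ⇒ V ∝ T: P₂ = P₁; V₂ = V₁·(T₂/T₁) = 6.042e-05 L.
Reversible adiabatic, γ = 1.30: T₃ = T₂·(V₂/V₃)^(γ−1) = 302.4 K; P₃ = P₂·(V₂/V₃)^γ = 23.24 atm.

P₃ ≈ 23.2 atm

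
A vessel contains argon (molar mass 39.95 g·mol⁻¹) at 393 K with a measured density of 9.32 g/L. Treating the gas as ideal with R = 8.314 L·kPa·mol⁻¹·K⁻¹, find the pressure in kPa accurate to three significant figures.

ρ = PM/(RT) ⇒ P = ρRT/M = (9.32 × 8.314 × 393.0) / 39.95

P ≈ 762 kPa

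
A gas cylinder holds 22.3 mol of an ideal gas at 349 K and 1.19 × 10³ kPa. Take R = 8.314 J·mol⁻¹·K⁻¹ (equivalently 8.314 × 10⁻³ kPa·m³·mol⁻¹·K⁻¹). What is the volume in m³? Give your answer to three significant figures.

PV = nRT ⇒ V = nRT/P = (22.3 × 8.314 × 10⁻³ × 349) / 1.19e+03

V ≈ 0.0544 m³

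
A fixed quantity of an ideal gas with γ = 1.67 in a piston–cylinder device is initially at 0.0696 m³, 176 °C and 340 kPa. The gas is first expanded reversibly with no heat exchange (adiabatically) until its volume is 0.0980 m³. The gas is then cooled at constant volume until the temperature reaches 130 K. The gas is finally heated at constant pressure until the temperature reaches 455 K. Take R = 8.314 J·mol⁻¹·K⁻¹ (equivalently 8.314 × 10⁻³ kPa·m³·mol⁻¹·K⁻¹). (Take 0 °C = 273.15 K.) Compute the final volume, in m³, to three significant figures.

V₄ ≈ 0.343 m³

Convert: T₁ = 449.1 K.
Adiabatic (γ = 1.67), T V^(γ−1) and P V^γ constant: T₂ = T₁·(V₁/V₂)^(γ−1) = 357.1 K; P₂ = P₁·(V₁/V₂)^γ = 192.0 kPa.
Isochoric, so P/T is constant: V₃ = V₂; P₃ = P₂·(T₃/T₂) = 69.89 kPa.
P constant ⇒ V ∝ T: P₄ = P₃; V₄ = V₃·(T₄/T₃) = 0.3430 m³.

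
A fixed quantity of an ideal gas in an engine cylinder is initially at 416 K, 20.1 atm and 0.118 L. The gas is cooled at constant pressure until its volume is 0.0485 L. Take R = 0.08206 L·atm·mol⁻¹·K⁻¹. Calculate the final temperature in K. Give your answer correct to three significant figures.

T₂ ≈ 171 K

Isobaric, so V/T is constant: P₂ = P₁; T₂ = T₁·(V₂/V₁) = 171.0 K.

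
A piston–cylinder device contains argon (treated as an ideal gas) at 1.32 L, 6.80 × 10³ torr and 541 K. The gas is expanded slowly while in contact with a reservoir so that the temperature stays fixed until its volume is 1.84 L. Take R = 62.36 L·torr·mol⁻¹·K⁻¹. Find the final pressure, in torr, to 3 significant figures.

Isothermal, so P V is constant: T₂ = T₁; P₂ = P₁·(V₁/V₂) = 4878 torr.

P₂ ≈ 4.88e+03 torr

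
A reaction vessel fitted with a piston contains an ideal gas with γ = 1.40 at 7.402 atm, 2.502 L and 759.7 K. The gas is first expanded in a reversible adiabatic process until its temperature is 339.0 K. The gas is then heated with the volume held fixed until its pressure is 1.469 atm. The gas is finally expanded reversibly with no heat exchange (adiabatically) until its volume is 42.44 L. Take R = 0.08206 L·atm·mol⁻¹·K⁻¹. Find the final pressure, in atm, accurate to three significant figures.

P₄ ≈ 0.470 atm

Adiabatic (γ = 1.40), T V^(γ−1) and P V^γ constant: P₂ = P₁·(T₂/T₁)^(γ/(γ−1)) = 0.4393 atm; V₂ = V₁·(T₁/T₂)^(1/(γ−1)) = 18.81 L.
Isochoric, so P/T is constant: V₃ = V₂; T₃ = T₂·(P₃/P₂) = 1133 K.
Reversible adiabatic, γ = 1.40: T₄ = T₃·(V₃/V₄)^(γ−1) = 818.6 K; P₄ = P₃·(V₃/V₄)^γ = 0.4702 atm.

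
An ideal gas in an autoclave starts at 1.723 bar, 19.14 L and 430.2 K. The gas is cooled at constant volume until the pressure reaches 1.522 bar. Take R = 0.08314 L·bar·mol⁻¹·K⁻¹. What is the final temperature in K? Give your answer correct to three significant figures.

V constant ⇒ P ∝ T: V₂ = V₁; T₂ = T₁·(P₂/P₁) = 380.0 K.

T₂ ≈ 380 K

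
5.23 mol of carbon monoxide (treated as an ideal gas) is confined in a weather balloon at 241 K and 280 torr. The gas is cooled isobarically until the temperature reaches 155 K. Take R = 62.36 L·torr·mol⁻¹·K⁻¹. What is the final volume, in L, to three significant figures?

V₂ ≈ 181 L

From PV = nRT: V₁ = nRT₁/P₁ = 280.7 L.
Isobaric, so V/T is constant: P₂ = P₁; V₂ = V₁·(T₂/T₁) = 180.5 L.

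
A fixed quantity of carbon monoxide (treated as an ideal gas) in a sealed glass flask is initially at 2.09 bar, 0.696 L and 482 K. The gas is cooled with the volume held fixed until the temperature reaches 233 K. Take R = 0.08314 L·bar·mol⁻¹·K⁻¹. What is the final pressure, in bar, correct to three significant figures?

V constant ⇒ P ∝ T: V₂ = V₁; P₂ = P₁·(T₂/T₁) = 1.010 bar.

P₂ ≈ 1.01 bar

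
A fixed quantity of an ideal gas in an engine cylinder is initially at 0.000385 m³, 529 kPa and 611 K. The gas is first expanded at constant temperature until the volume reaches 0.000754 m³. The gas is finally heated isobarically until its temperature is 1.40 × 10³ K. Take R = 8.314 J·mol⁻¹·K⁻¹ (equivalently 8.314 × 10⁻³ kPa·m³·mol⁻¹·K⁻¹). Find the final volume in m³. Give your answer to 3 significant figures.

V₃ ≈ 0.00173 m³

Isothermal, so P V is constant: T₂ = T₁; P₂ = P₁·(V₁/V₂) = 270.1 kPa.
Isobaric, so V/T is constant: P₃ = P₂; V₃ = V₂·(T₃/T₂) = 0.001728 m³.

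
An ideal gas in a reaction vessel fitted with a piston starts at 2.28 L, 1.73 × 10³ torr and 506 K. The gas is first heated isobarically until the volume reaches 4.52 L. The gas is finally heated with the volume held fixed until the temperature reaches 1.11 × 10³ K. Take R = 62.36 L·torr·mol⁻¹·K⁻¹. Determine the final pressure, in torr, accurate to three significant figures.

P₃ ≈ 1.91e+03 torr

Isobaric, so V/T is constant: P₂ = P₁; T₂ = T₁·(V₂/V₁) = 1003 K.
Isochoric, so P/T is constant: V₃ = V₂; P₃ = P₂·(T₃/T₂) = 1914 torr.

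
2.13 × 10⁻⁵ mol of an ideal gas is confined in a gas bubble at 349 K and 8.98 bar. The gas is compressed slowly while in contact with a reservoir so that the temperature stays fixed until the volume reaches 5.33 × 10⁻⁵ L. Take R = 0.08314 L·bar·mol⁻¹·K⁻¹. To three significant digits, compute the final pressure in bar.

P₂ ≈ 11.6 bar

From PV = nRT: V₁ = nRT₁/P₁ = 6.882e-05 L.
T constant ⇒ Boyle's law P V = const: T₂ = T₁; P₂ = P₁·(V₁/V₂) = 11.60 bar.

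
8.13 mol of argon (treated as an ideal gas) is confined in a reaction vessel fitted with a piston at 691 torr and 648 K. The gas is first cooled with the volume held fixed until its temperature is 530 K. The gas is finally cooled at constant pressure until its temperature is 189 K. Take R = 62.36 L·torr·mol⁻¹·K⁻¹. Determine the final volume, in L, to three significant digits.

V₃ ≈ 170 L

From PV = nRT: V₁ = nRT₁/P₁ = 475.4 L.
Isochoric, so P/T is constant: V₂ = V₁; P₂ = P₁·(T₂/T₁) = 565.2 torr.
Isobaric, so V/T is constant: P₃ = P₂; V₃ = V₂·(T₃/T₂) = 169.5 L.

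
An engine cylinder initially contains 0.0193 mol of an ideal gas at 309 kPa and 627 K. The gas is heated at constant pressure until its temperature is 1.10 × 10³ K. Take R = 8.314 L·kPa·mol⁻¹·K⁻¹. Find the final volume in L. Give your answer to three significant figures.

From PV = nRT: V₁ = nRT₁/P₁ = 0.3256 L.
Isobaric, so V/T is constant: P₂ = P₁; V₂ = V₁·(T₂/T₁) = 0.5712 L.

V₂ ≈ 0.571 L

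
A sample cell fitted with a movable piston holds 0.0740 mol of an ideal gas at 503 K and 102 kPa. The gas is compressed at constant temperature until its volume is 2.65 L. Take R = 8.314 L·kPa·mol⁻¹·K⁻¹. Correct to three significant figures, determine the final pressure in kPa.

P₂ ≈ 117 kPa

From PV = nRT: V₁ = nRT₁/P₁ = 3.034 L.
Isothermal, so P V is constant: T₂ = T₁; P₂ = P₁·(V₁/V₂) = 116.8 kPa.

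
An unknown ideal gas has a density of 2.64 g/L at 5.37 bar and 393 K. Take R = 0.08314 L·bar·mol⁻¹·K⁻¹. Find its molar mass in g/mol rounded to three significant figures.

ρ = PM/(RT) ⇒ M = ρRT/P = (2.64 × 0.08314 × 393.0) / 5.37

M ≈ 16.1 g/mol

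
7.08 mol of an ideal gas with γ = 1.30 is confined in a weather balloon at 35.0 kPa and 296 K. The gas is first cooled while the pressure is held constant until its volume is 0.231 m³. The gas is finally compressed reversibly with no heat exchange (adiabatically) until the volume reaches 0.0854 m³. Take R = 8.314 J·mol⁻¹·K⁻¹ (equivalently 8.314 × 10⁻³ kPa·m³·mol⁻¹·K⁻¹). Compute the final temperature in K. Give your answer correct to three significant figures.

T₃ ≈ 185 K

From PV = nRT: V₁ = nRT₁/P₁ = 0.4978 m³.
Isobaric, so V/T is constant: P₂ = P₁; T₂ = T₁·(V₂/V₁) = 137.4 K.
Reversible adiabatic, γ = 1.30: T₃ = T₂·(V₂/V₃)^(γ−1) = 185.1 K; P₃ = P₂·(V₂/V₃)^γ = 127.6 kPa.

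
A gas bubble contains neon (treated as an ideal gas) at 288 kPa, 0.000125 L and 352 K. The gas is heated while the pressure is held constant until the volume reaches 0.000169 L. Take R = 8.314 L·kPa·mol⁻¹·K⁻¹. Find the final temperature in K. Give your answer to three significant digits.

Isobaric, so V/T is constant: P₂ = P₁; T₂ = T₁·(V₂/V₁) = 475.9 K.

T₂ ≈ 476 K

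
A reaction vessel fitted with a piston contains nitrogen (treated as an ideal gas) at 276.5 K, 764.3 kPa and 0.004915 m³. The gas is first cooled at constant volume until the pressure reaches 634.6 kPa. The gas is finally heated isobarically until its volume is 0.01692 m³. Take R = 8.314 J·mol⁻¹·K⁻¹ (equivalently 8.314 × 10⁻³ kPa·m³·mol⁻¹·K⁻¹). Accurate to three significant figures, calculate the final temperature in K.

V constant ⇒ P ∝ T: V₂ = V₁; T₂ = T₁·(P₂/P₁) = 229.6 K.
P constant ⇒ V ∝ T: P₃ = P₂; T₃ = T₂·(V₃/V₂) = 790.3 K.

T₃ ≈ 790 K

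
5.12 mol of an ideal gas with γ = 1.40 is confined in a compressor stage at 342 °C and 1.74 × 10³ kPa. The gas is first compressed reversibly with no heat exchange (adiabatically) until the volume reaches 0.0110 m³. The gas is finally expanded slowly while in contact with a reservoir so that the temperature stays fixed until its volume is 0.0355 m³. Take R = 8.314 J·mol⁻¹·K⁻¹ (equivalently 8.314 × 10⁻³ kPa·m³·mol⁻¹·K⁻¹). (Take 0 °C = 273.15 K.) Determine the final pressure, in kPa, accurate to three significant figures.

Convert: T₁ = 615.1 K.
From PV = nRT: V₁ = nRT₁/P₁ = 0.01505 m³.
Adiabatic (γ = 1.40), T V^(γ−1) and P V^γ constant: T₂ = T₁·(V₁/V₂)^(γ−1) = 697.3 K; P₂ = P₁·(V₁/V₂)^γ = 2698 kPa.
T constant ⇒ Boyle's law P V = const: T₃ = T₂; P₃ = P₂·(V₂/V₃) = 836.1 kPa.

P₃ ≈ 836 kPa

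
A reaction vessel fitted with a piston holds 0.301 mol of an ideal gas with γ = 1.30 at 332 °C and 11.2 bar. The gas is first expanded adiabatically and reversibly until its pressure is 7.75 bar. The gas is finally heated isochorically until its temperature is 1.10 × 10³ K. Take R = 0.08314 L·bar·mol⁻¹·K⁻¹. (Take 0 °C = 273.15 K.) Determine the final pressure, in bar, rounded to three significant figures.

Convert: T₁ = 605.1 K.
From PV = nRT: V₁ = nRT₁/P₁ = 1.352 L.
Adiabatic (γ = 1.30), T V^(γ−1) and P V^γ constant: T₂ = T₁·(P₂/P₁)^((γ−1)/γ) = 555.9 K; V₂ = V₁·(P₁/P₂)^(1/γ) = 1.795 L.
V constant ⇒ P ∝ T: V₃ = V₂; P₃ = P₂·(T₃/T₂) = 15.34 bar.

P₃ ≈ 15.3 bar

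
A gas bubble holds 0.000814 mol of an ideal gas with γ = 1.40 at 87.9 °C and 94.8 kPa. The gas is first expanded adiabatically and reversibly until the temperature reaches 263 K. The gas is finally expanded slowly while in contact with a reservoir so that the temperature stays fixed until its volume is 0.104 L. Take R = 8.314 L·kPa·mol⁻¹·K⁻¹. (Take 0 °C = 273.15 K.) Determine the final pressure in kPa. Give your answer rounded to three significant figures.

P₃ ≈ 17.1 kPa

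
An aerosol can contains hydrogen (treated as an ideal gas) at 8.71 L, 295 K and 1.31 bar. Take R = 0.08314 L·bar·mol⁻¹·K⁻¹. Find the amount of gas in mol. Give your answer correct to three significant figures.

n ≈ 0.465 mol

PV = nRT ⇒ n = PV/(RT) = (1.31 × 8.71) / (0.08314 × 295)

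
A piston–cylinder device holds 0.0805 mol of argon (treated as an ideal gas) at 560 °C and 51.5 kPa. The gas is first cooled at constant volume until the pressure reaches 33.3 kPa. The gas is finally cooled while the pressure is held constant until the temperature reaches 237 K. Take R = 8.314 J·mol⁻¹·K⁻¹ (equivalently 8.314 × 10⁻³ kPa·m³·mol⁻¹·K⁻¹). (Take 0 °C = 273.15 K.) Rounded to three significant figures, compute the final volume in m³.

Convert: T₁ = 833.1 K.
From PV = nRT: V₁ = nRT₁/P₁ = 0.01083 m³.
Isochoric, so P/T is constant: V₂ = V₁; T₂ = T₁·(P₂/P₁) = 538.7 K.
Isobaric, so V/T is constant: P₃ = P₂; V₃ = V₂·(T₃/T₂) = 0.004763 m³.

V₃ ≈ 0.00476 m³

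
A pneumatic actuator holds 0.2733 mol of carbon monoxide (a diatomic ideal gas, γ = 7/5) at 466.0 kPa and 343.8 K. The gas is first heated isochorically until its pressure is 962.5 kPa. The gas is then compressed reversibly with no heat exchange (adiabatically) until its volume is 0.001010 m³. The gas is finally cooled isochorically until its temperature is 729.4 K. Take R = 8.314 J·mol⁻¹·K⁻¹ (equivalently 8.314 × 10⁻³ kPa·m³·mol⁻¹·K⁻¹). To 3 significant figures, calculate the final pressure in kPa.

From PV = nRT: V₁ = nRT₁/P₁ = 0.001676 m³.
Isochoric, so P/T is constant: V₂ = V₁; T₂ = T₁·(P₂/P₁) = 710.1 K.
Reversible adiabatic, γ = 7/5: T₃ = T₂·(V₂/V₃)^(γ−1) = 869.6 K; P₃ = P₂·(V₂/V₃)^γ = 1956 kPa.
V constant ⇒ P ∝ T: V₄ = V₃; P₄ = P₃·(T₄/T₃) = 1641 kPa.

P₄ ≈ 1.64e+03 kPa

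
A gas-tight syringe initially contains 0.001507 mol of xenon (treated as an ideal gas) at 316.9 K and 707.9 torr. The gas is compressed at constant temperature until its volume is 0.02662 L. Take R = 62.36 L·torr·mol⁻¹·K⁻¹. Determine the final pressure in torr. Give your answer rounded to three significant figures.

P₂ ≈ 1.12e+03 torr

From PV = nRT: V₁ = nRT₁/P₁ = 0.04207 L.
T constant ⇒ Boyle's law P V = const: T₂ = T₁; P₂ = P₁·(V₁/V₂) = 1119 torr.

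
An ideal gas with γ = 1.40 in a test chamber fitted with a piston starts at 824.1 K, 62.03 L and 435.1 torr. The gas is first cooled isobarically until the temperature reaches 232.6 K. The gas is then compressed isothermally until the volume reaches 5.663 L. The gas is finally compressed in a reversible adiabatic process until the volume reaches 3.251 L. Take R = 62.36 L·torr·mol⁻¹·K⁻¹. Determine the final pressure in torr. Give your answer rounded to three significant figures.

P constant ⇒ V ∝ T: P₂ = P₁; V₂ = V₁·(T₂/T₁) = 17.51 L.
T constant ⇒ Boyle's law P V = const: T₃ = T₂; P₃ = P₂·(V₂/V₃) = 1345 torr.
Reversible adiabatic, γ = 1.40: T₄ = T₃·(V₃/V₄)^(γ−1) = 290.4 K; P₄ = P₃·(V₃/V₄)^γ = 2926 torr.

P₄ ≈ 2.93e+03 torr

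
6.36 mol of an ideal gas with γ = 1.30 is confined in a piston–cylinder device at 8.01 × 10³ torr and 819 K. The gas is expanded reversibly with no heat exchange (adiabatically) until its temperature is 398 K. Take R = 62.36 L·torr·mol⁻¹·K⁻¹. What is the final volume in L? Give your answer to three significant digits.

From PV = nRT: V₁ = nRT₁/P₁ = 40.55 L.
Reversible adiabatic, γ = 1.30: P₂ = P₁·(T₂/T₁)^(γ/(γ−1)) = 351.2 torr; V₂ = V₁·(T₁/T₂)^(1/(γ−1)) = 449.5 L.

V₂ ≈ 449 L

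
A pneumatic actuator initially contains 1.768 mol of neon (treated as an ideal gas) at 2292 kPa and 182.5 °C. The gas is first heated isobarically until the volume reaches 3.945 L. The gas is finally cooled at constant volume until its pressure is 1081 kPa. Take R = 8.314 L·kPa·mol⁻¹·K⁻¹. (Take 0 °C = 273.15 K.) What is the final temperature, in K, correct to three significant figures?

T₃ ≈ 290 K

Convert: T₁ = 455.6 K.
From PV = nRT: V₁ = nRT₁/P₁ = 2.922 L.
Isobaric, so V/T is constant: P₂ = P₁; T₂ = T₁·(V₂/V₁) = 615.1 K.
V constant ⇒ P ∝ T: V₃ = V₂; T₃ = T₂·(P₃/P₂) = 290.1 K.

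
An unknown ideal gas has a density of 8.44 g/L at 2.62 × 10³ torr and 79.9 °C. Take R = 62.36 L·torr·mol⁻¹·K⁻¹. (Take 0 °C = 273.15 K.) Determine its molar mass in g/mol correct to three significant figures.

ρ = PM/(RT) ⇒ M = ρRT/P = (8.44 × 62.36 × 353.0) / 2.62e+03

M ≈ 70.9 g/mol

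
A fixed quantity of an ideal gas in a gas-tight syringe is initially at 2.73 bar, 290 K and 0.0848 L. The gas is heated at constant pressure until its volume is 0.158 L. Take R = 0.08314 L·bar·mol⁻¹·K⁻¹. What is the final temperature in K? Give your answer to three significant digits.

T₂ ≈ 540 K

Isobaric, so V/T is constant: P₂ = P₁; T₂ = T₁·(V₂/V₁) = 540.3 K.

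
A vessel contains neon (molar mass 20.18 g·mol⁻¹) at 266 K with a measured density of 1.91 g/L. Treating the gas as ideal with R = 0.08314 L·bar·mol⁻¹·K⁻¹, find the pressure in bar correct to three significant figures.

P ≈ 2.09 bar

ρ = PM/(RT) ⇒ P = ρRT/M = (1.91 × 0.08314 × 266.0) / 20.18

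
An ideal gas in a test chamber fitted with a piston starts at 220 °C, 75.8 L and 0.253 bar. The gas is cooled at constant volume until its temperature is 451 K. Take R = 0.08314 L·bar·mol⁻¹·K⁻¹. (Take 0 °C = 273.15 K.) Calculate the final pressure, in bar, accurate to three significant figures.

Convert: T₁ = 493.1 K.
V constant ⇒ P ∝ T: V₂ = V₁; P₂ = P₁·(T₂/T₁) = 0.2314 bar.

P₂ ≈ 0.231 bar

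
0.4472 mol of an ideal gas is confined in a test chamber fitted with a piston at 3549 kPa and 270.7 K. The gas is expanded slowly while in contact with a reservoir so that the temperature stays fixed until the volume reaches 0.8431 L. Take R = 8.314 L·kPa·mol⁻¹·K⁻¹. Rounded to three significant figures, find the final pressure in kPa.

P₂ ≈ 1.19e+03 kPa

From PV = nRT: V₁ = nRT₁/P₁ = 0.2836 L.
Isothermal, so P V is constant: T₂ = T₁; P₂ = P₁·(V₁/V₂) = 1194 kPa.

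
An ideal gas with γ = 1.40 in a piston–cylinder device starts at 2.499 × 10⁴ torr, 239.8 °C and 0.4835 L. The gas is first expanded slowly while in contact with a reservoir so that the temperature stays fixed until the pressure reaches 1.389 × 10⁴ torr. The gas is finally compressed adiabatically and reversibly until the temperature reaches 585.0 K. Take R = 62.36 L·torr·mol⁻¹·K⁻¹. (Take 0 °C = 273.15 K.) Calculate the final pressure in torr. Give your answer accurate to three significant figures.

Convert: T₁ = 513.0 K.
Isothermal, so P V is constant: T₂ = T₁; V₂ = V₁·(P₁/P₂) = 0.8699 L.
Adiabatic (γ = 1.40), T V^(γ−1) and P V^γ constant: P₃ = P₂·(T₃/T₂)^(γ/(γ−1)) = 2.200e+04 torr; V₃ = V₂·(T₂/T₃)^(1/(γ−1)) = 0.6263 L.

P₃ ≈ 2.20e+04 torr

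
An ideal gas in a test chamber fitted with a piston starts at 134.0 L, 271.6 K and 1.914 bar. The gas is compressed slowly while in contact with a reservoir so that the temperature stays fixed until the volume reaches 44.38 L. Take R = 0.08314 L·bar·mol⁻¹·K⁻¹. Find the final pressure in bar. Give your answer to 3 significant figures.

T constant ⇒ Boyle's law P V = const: T₂ = T₁; P₂ = P₁·(V₁/V₂) = 5.779 bar.

P₂ ≈ 5.78 bar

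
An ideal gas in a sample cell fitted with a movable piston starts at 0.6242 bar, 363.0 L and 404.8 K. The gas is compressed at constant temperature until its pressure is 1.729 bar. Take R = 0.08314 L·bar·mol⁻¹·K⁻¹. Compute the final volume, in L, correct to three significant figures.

V₂ ≈ 131 L

Isothermal, so P V is constant: T₂ = T₁; V₂ = V₁·(P₁/P₂) = 131.0 L.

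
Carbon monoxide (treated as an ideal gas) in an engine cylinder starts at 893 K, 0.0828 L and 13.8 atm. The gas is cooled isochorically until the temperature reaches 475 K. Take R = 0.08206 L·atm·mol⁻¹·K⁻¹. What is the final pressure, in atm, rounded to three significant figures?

Isochoric, so P/T is constant: V₂ = V₁; P₂ = P₁·(T₂/T₁) = 7.340 atm.

P₂ ≈ 7.34 atm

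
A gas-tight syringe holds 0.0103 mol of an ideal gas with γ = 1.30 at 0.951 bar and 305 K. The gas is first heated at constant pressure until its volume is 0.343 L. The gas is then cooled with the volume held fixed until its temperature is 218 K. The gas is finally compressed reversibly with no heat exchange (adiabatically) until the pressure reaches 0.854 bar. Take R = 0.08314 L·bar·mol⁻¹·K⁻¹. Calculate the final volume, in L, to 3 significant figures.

V₄ ≈ 0.243 L

From PV = nRT: V₁ = nRT₁/P₁ = 0.2746 L.
Isobaric, so V/T is constant: P₂ = P₁; T₂ = T₁·(V₂/V₁) = 380.9 K.
V constant ⇒ P ∝ T: V₃ = V₂; P₃ = P₂·(T₃/T₂) = 0.5443 bar.
Adiabatic (γ = 1.30), T V^(γ−1) and P V^γ constant: T₄ = T₃·(P₄/P₃)^((γ−1)/γ) = 241.9 K; V₄ = V₃·(P₃/P₄)^(1/γ) = 0.2425 L.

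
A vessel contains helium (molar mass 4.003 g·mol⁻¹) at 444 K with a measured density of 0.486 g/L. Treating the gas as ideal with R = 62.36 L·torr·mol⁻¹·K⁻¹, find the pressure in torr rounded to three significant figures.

P ≈ 3.36e+03 torr

ρ = PM/(RT) ⇒ P = ρRT/M = (0.486 × 62.36 × 444.0) / 4.003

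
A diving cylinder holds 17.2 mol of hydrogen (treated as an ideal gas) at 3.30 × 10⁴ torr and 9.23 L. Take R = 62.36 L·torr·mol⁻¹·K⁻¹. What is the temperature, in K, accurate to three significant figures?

T ≈ 284 K

PV = nRT ⇒ T = PV/(nR) = (3.30e+04 × 9.23) / (17.2 × 62.36)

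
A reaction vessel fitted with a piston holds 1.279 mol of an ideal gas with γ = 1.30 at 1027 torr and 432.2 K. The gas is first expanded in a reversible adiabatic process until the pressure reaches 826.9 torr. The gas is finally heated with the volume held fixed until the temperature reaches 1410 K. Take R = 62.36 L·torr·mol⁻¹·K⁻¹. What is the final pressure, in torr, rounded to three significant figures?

P₃ ≈ 2.84e+03 torr

From PV = nRT: V₁ = nRT₁/P₁ = 33.57 L.
Reversible adiabatic, γ = 1.30: T₂ = T₁·(P₂/P₁)^((γ−1)/γ) = 411.1 K; V₂ = V₁·(P₁/P₂)^(1/γ) = 39.65 L.
Isochoric, so P/T is constant: V₃ = V₂; P₃ = P₂·(T₃/T₂) = 2836 torr.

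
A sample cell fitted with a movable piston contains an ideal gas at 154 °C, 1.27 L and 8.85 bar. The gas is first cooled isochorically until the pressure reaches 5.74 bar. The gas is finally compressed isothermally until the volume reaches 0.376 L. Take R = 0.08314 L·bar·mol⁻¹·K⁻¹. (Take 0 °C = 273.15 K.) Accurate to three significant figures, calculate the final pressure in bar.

P₃ ≈ 19.4 bar

Convert: T₁ = 427.1 K.
Isochoric, so P/T is constant: V₂ = V₁; T₂ = T₁·(P₂/P₁) = 277.0 K.
T constant ⇒ Boyle's law P V = const: T₃ = T₂; P₃ = P₂·(V₂/V₃) = 19.39 bar.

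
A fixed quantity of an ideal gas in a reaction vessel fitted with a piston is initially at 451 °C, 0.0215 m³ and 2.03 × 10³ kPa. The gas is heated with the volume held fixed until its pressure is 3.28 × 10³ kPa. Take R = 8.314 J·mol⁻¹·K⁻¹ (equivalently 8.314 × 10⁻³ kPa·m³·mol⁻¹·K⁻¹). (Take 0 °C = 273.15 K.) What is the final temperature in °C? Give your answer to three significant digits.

Convert: T₁ = 724.1 K.
Isochoric, so P/T is constant: V₂ = V₁; T₂ = T₁·(P₂/P₁) = 1170 K.

T₂ ≈ 897 °C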